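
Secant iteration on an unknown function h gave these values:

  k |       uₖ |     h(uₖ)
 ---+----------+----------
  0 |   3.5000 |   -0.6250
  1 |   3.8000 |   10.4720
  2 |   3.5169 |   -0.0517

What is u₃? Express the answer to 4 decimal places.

3.5183

u₃ = 3.5169 − (-0.0517)·(3.5169 − 3.8000) / (-0.0517 − 10.4720)
   = 3.5169 − (0.014636)/(-10.523700) = 3.518291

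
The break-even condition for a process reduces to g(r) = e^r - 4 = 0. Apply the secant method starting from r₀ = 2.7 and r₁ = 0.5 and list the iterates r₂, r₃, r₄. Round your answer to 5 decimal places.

0.89096, 1.66546, 1.31549

g(2.7) = 10.8797317, g(0.5) = -2.3512787
r₂ = 0.5000000 − (-2.3512787)·(0.5000000 − 2.7000000) / (-2.3512787 − 10.8797317) = 0.5000000 − (5.1728132)/(-13.2310105) = 0.8909613
g(0.8909613) = -1.5625283
r₃ = 0.8909613 − (-1.5625283)·(0.8909613 − 0.5000000) / (-1.5625283 − (-2.3512787)) = 0.8909613 − (-0.6108881)/(0.7887504) = 1.6654625
g(1.6654625) = 1.2881183
r₄ = 1.6654625 − 1.2881183·(1.6654625 − 0.8909613) / (1.2881183 − (-1.5625283)) = 1.6654625 − (0.9976491)/(2.8506466) = 1.3154896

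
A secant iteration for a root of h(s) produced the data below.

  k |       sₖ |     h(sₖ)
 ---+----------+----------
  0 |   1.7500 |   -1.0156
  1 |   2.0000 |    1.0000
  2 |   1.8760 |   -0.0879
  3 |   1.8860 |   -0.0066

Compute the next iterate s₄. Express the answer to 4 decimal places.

s₄ = 1.8860 − (-0.0066)·(1.8860 − 1.8760) / (-0.0066 − (-0.0879))
   = 1.8860 − (-0.000066)/(0.081300) = 1.886812

1.8868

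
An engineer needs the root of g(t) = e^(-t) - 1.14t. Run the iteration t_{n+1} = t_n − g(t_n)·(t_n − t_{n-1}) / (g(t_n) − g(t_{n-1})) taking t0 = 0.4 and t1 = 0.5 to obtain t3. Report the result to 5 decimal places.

g(0.4) = 0.2143200, g(0.5) = 0.0365307
t2 = 0.5000000 − 0.0365307·(0.5000000 − 0.4000000) / (0.0365307 − 0.2143200) = 0.5000000 − (0.0036531)/(-0.1777894) = 0.5205472
g(0.5205472) = 0.0007716
t3 = 0.5205472 − 0.0007716·(0.5205472 − 0.5000000) / (0.0007716 − 0.0365307) = 0.5205472 − (0.0000159)/(-0.0357591) = 0.5209905

0.52099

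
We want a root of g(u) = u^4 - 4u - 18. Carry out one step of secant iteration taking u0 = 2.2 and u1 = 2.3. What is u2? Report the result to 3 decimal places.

2.281

g(2.2) = -3.37440, g(2.3) = 0.78410
u2 = 2.30000 − 0.78410·(2.30000 − 2.20000) / (0.78410 − (-3.37440)) = 2.30000 − (0.07841)/(4.15850) = 2.28114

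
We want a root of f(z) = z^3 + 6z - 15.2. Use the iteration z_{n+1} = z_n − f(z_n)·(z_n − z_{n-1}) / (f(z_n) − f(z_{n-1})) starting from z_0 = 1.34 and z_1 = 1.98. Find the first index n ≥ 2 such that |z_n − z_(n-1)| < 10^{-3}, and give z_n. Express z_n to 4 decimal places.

f(1.34) = -4.753896, f(1.98) = 4.442392
z_2 = 1.980000 − 4.442392·(0.640000)/(9.196288) = 1.670839;  |Δ| = 0.309161
f(1.670839) = -0.510476
z_3 = 1.670839 − (-0.510476)·(-0.309161)/(-4.952868) = 1.702703;  |Δ| = 0.031864
f(1.702703) = -0.047303
z_4 = 1.702703 − (-0.047303)·(0.031864)/(0.463173) = 1.705958;  |Δ| = 0.003254
f(1.705958) = 0.000581
z_5 = 1.705958 − 0.000581·(0.003254)/(0.047883) = 1.705918;  |Δ| = 0.000039
|z_5 − z_4| = 0.000039 < 10^{-3}

n = 5, z_n = 1.7059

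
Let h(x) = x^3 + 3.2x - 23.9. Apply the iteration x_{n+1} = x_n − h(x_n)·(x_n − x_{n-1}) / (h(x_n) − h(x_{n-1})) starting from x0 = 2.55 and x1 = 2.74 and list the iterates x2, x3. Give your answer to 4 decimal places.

2.5152, 2.5127

h(2.55) = 0.841375, h(2.74) = 5.438824
x2 = 2.740000 − 5.438824·(2.740000 − 2.550000) / (5.438824 − 0.841375) = 2.740000 − (1.033377)/(4.597449) = 2.515228
h(2.515228) = 0.061003
x3 = 2.515228 − 0.061003·(2.515228 − 2.740000) / (0.061003 − 5.438824) = 2.515228 − (-0.013712)/(-5.377821) = 2.512679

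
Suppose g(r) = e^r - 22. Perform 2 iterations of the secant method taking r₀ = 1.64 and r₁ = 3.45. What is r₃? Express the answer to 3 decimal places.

g(1.64) = -16.84483, g(3.45) = 9.50039
r₂ = 3.45000 − 9.50039·(3.45000 − 1.64000) / (9.50039 − (-16.84483)) = 3.45000 − (17.19571)/(26.34522) = 2.79729
g(2.79729) = -5.59981
r₃ = 2.79729 − (-5.59981)·(2.79729 − 3.45000) / (-5.59981 − 9.50039) = 2.79729 − (3.65503)/(-15.10020) = 3.03935

3.039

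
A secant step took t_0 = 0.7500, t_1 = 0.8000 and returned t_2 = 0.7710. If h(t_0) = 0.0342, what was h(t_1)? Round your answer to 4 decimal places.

The secant line through (0.7500, 0.0342) and (0.8000, h(t_1)) crosses zero at t_2 = 0.7710.
So (0.7500, 0.0342), (0.8000, h(t_1)), (0.7710, 0) are collinear:
h(t_1) = 0.0342 · (0.8000 − 0.7710) / (0.7500 − 0.7710) = 0.0342 · (0.029000)/(-0.021000) = -0.047229

-0.0472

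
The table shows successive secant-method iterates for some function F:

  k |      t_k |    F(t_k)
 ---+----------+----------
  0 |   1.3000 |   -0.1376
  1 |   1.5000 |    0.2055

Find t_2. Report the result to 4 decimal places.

1.3802

t_2 = 1.5000 − 0.2055·(1.5000 − 1.3000) / (0.2055 − (-0.1376))
   = 1.5000 − (0.041100)/(0.343100) = 1.380210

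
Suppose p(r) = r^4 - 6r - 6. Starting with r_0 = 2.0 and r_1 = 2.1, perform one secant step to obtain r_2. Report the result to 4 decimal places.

p(2.0) = -2.000000, p(2.1) = 0.848100
r_2 = 2.100000 − 0.848100·(2.100000 − 2.000000) / (0.848100 − (-2.000000)) = 2.100000 − (0.084810)/(2.848100) = 2.070222

2.0702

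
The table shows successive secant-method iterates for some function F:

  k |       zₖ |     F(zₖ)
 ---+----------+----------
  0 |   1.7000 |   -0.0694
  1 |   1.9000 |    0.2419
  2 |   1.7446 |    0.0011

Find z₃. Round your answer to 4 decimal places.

z₃ = 1.7446 − 0.0011·(1.7446 − 1.9000) / (0.0011 − 0.2419)
   = 1.7446 − (-0.000171)/(-0.240800) = 1.743890

1.7439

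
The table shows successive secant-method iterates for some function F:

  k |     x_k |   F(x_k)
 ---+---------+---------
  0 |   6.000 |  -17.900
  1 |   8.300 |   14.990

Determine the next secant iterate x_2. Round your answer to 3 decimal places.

x_2 = 8.300 − 14.990·(8.300 − 6.000) / (14.990 − (-17.900))
   = 8.300 − (34.47700)/(32.89000) = 7.25175

7.252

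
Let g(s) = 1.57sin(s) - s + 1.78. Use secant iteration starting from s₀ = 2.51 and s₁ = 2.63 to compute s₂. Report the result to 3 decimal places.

2.595

g(2.51) = 0.19698, g(2.63) = -0.08138
s₂ = 2.63000 − (-0.08138)·(2.63000 − 2.51000) / (-0.08138 − 0.19698) = 2.63000 − (-0.00977)/(-0.27836) = 2.59492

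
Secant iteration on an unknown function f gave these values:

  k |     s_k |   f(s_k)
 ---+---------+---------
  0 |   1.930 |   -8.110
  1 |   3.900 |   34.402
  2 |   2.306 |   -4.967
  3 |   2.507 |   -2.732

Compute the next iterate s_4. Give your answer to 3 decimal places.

s_4 = 2.507 − (-2.732)·(2.507 − 2.306) / (-2.732 − (-4.967))
   = 2.507 − (-0.54913)/(2.23500) = 2.75270

2.753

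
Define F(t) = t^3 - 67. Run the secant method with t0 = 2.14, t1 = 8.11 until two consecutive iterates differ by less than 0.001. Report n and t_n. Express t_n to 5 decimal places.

n = 8, t_n = 4.06155

F(2.14) = -57.1996560, F(8.11) = 466.4117310
t2 = 8.1100000 − 466.4117310·(5.9700000)/(523.6113870) = 2.7921668;  |Δ| = 5.3178332
F(2.7921668) = -45.2317227
t3 = 2.7921668 − (-45.2317227)·(-5.3178332)/(-511.6434537) = 3.2622886;  |Δ| = 0.4701218
F(3.2622886) = -32.2810058
t4 = 3.2622886 − (-32.2810058)·(0.4701218)/(12.9507169) = 4.4341161;  |Δ| = 1.1718275
F(4.4341161) = 20.1808635
t5 = 4.4341161 − 20.1808635·(1.1718275)/(52.4618693) = 3.9833412;  |Δ| = 0.4507748
F(3.9833412) = -3.7962955
t6 = 3.9833412 − (-3.7962955)·(-0.4507748)/(-23.9771590) = 4.0547123;  |Δ| = 0.0713710
F(4.0547123) = -0.3377269
t7 = 4.0547123 − (-0.3377269)·(0.0713710)/(3.4585686) = 4.0616816;  |Δ| = 0.0069693
F(4.0616816) = 0.0066062
t8 = 4.0616816 − 0.0066062·(0.0069693)/(0.3443331) = 4.0615479;  |Δ| = 0.0001337
|t8 − t7| = 0.0001337 < 0.001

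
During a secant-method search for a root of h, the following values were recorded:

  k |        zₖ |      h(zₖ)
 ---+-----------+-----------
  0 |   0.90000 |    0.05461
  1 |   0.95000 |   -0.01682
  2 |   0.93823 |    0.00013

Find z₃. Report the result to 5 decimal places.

0.93832

z₃ = 0.93823 − 0.00013·(0.93823 − 0.95000) / (0.00013 − (-0.01682))
   = 0.93823 − (-0.0000015)/(0.0169500) = 0.9383203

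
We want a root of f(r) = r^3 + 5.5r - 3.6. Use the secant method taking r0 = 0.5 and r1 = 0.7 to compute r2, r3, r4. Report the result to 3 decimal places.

0.610, 0.613, 0.613

f(0.5) = -0.72500, f(0.7) = 0.59300
r2 = 0.70000 − 0.59300·(0.70000 − 0.50000) / (0.59300 − (-0.72500)) = 0.70000 − (0.11860)/(1.31800) = 0.61002
f(0.61002) = -0.01792
r3 = 0.61002 − (-0.01792)·(0.61002 − 0.70000) / (-0.01792 − 0.59300) = 0.61002 − (0.00161)/(-0.61092) = 0.61265
f(0.61265) = -0.00044
r4 = 0.61265 − (-0.00044)·(0.61265 − 0.61002) / (-0.00044 − (-0.01792)) = 0.61265 − (0.00000)/(0.01748) = 0.61272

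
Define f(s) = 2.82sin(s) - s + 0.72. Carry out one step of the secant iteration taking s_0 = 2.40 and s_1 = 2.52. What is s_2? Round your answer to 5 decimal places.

2.47050

f(2.40) = 0.2248062, f(2.52) = -0.1578276
s_2 = 2.5200000 − (-0.1578276)·(2.5200000 − 2.4000000) / (-0.1578276 − 0.2248062) = 2.5200000 − (-0.0189393)/(-0.3826337) = 2.4705028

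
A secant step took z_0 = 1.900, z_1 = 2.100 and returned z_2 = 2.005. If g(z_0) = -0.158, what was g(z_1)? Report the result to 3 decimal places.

The secant line through (1.900, -0.158) and (2.100, g(z_1)) crosses zero at z_2 = 2.005.
So (1.900, -0.158), (2.100, g(z_1)), (2.005, 0) are collinear:
g(z_1) = -0.158 · (2.100 − 2.005) / (1.900 − 2.005) = -0.158 · (0.09500)/(-0.10500) = 0.14295

0.143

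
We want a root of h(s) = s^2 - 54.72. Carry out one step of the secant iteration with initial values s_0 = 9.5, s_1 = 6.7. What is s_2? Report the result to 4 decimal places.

h(9.5) = 35.530000, h(6.7) = -9.830000
s_2 = 6.700000 − (-9.830000)·(6.700000 − 9.500000) / (-9.830000 − 35.530000) = 6.700000 − (27.524000)/(-45.360000) = 7.306790

7.3068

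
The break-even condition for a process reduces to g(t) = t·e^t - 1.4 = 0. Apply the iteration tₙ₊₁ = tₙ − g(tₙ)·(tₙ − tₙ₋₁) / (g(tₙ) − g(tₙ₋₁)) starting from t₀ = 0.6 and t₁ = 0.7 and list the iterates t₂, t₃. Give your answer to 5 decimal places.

g(0.6) = -0.3067287, g(0.7) = 0.0096269
t₂ = 0.7000000 − 0.0096269·(0.7000000 − 0.6000000) / (0.0096269 − (-0.3067287)) = 0.7000000 − (0.0009627)/(0.3163556) = 0.6969569
g(0.6969569) = -0.0007655
t₃ = 0.6969569 − (-0.0007655)·(0.6969569 − 0.7000000) / (-0.0007655 − 0.0096269) = 0.6969569 − (0.0000023)/(-0.0103924) = 0.6971811

0.69696, 0.69718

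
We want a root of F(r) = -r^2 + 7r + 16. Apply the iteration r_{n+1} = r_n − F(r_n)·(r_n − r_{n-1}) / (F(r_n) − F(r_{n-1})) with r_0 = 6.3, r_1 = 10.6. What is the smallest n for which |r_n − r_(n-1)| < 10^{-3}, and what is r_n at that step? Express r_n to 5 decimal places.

F(6.3) = 20.4100000, F(10.6) = -22.1600000
r_2 = 10.6000000 − (-22.1600000)·(4.3000000)/(-42.5700000) = 8.3616162;  |Δ| = 2.2383838
F(8.3616162) = 4.6146883
r_3 = 8.3616162 − 4.6146883·(-2.2383838)/(26.7746883) = 8.7474075;  |Δ| = 0.3857914
F(8.7474075) = 0.7147142
r_4 = 8.7474075 − 0.7147142·(0.3857914)/(-3.8999741) = 8.8181081;  |Δ| = 0.0707006
F(8.8181081) = -0.0322743
r_5 = 8.8181081 − (-0.0322743)·(0.0707006)/(-0.7469885) = 8.8150535;  |Δ| = 0.0030547
F(8.8150535) = 0.0002066
r_6 = 8.8150535 − 0.0002066·(-0.0030547)/(0.0324809) = 8.8150729;  |Δ| = 0.0000194
|r_6 − r_5| = 0.0000194 < 10^{-3}

n = 6, r_n = 8.81507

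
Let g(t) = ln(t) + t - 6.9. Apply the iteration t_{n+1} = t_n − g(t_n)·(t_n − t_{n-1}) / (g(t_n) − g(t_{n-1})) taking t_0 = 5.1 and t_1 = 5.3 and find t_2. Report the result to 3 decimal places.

5.243

g(5.1) = -0.17076, g(5.3) = 0.06771
t_2 = 5.30000 − 0.06771·(5.30000 − 5.10000) / (0.06771 − (-0.17076)) = 5.30000 − (0.01354)/(0.23847) = 5.24321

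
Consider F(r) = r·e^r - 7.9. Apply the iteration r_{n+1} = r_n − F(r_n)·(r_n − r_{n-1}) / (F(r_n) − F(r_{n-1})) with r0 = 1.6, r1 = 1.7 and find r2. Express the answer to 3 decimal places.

1.598

F(1.6) = 0.02485, F(1.7) = 1.40571
r2 = 1.70000 − 1.40571·(1.70000 − 1.60000) / (1.40571 − 0.02485) = 1.70000 − (0.14057)/(1.38086) = 1.59820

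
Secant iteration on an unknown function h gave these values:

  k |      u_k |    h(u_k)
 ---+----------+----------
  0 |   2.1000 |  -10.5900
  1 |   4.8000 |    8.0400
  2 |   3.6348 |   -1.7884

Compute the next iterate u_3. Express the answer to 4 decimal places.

3.8468

u_3 = 3.6348 − (-1.7884)·(3.6348 − 4.8000) / (-1.7884 − 8.0400)
   = 3.6348 − (2.083844)/(-9.828400) = 3.846823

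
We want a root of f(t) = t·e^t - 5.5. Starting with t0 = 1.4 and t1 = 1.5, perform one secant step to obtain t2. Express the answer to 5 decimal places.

1.38304

f(1.4) = 0.1772800, f(1.5) = 1.2225336
t2 = 1.5000000 − 1.2225336·(1.5000000 − 1.4000000) / (1.2225336 − 0.1772800) = 1.5000000 − (0.1222534)/(1.0452537) = 1.3830395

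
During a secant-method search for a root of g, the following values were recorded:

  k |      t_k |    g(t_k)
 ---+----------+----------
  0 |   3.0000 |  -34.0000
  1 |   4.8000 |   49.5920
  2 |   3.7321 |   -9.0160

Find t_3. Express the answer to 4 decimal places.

t_3 = 3.7321 − (-9.0160)·(3.7321 − 4.8000) / (-9.0160 − 49.5920)
   = 3.7321 − (9.628186)/(-58.608000) = 3.896381

3.8964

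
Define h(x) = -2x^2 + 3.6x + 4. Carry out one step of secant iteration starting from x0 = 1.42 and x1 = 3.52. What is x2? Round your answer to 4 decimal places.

2.2288

h(1.42) = 5.079200, h(3.52) = -8.108800
x2 = 3.520000 − (-8.108800)·(3.520000 − 1.420000) / (-8.108800 − 5.079200) = 3.520000 − (-17.028480)/(-13.188000) = 2.228790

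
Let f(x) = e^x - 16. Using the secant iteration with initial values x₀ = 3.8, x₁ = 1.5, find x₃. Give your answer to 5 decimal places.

f(3.8) = 28.7011845, f(1.5) = -11.5183109
x₂ = 1.5000000 − (-11.5183109)·(1.5000000 − 3.8000000) / (-11.5183109 − 28.7011845) = 1.5000000 − (26.4921151)/(-40.2194954) = 2.1586884
f(2.1586884) = -7.3402279
x₃ = 2.1586884 − (-7.3402279)·(2.1586884 − 1.5000000) / (-7.3402279 − (-11.5183109)) = 2.1586884 − (-4.8349230)/(4.1780830) = 3.3158993

3.31590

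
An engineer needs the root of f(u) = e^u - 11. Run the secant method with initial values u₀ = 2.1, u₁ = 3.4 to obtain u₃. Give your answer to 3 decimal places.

f(2.1) = -2.83383, f(3.4) = 18.96410
u₂ = 3.40000 − 18.96410·(3.40000 − 2.10000) / (18.96410 − (-2.83383)) = 3.40000 − (24.65333)/(21.79793) = 2.26901
f(2.26901) = -1.33022
u₃ = 2.26901 − (-1.33022)·(2.26901 − 3.40000) / (-1.33022 − 18.96410) = 2.26901 − (1.50447)/(-20.29432) = 2.34314

2.343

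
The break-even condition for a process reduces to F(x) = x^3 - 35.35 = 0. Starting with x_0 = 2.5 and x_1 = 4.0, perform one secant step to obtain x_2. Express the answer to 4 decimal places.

3.1116

F(2.5) = -19.725000, F(4.0) = 28.650000
x_2 = 4.000000 − 28.650000·(4.000000 − 2.500000) / (28.650000 − (-19.725000)) = 4.000000 − (42.975000)/(48.375000) = 3.111628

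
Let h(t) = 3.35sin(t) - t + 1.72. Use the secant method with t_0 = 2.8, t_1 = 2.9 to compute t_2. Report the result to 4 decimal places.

2.8100

h(2.8) = 0.042210, h(2.9) = -0.378515
t_2 = 2.900000 − (-0.378515)·(2.900000 − 2.800000) / (-0.378515 − 0.042210) = 2.900000 − (-0.037851)/(-0.420725) = 2.810033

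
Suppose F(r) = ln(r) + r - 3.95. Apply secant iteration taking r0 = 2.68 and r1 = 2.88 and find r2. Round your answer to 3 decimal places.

2.889

F(2.68) = -0.28418, F(2.88) = -0.01221
r2 = 2.88000 − (-0.01221)·(2.88000 − 2.68000) / (-0.01221 − (-0.28418)) = 2.88000 − (-0.00244)/(0.27197) = 2.88898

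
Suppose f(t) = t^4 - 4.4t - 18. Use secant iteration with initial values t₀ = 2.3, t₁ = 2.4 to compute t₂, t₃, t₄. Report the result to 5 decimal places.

f(2.3) = -0.1359000, f(2.4) = 4.6176000
t₂ = 2.4000000 − 4.6176000·(2.4000000 − 2.3000000) / (4.6176000 − (-0.1359000)) = 2.4000000 − (0.4617600)/(4.7535000) = 2.3028589
f(2.3028589) = -0.0090805
t₃ = 2.3028589 − (-0.0090805)·(2.3028589 − 2.4000000) / (-0.0090805 − 4.6176000) = 2.3028589 − (0.0008821)/(-4.6266805) = 2.3030496
f(2.3030496) = -0.0006049
t₄ = 2.3030496 − (-0.0006049)·(2.3030496 − 2.3028589) / (-0.0006049 − (-0.0090805)) = 2.3030496 − (-0.0000001)/(0.0084756) = 2.3030632

2.30286, 2.30305, 2.30306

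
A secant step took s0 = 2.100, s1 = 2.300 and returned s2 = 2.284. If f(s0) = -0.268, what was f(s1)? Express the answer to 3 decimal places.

The secant line through (2.100, -0.268) and (2.300, f(s1)) crosses zero at s2 = 2.284.
So (2.100, -0.268), (2.300, f(s1)), (2.284, 0) are collinear:
f(s1) = -0.268 · (2.300 − 2.284) / (2.100 − 2.284) = -0.268 · (0.01600)/(-0.18400) = 0.02330

0.023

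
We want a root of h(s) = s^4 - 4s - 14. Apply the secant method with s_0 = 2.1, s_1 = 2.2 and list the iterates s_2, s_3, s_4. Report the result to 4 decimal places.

h(2.1) = -2.951900, h(2.2) = 0.625600
s_2 = 2.200000 − 0.625600·(2.200000 − 2.100000) / (0.625600 − (-2.951900)) = 2.200000 − (0.062560)/(3.577500) = 2.182513
h(2.182513) = -0.040428
s_3 = 2.182513 − (-0.040428)·(2.182513 − 2.200000) / (-0.040428 − 0.625600) = 2.182513 − (0.000707)/(-0.666028) = 2.183574
h(2.183574) = -0.000501
s_4 = 2.183574 − (-0.000501)·(2.183574 − 2.182513) / (-0.000501 − (-0.040428)) = 2.183574 − (-0.000001)/(0.039927) = 2.183588

2.1825, 2.1836, 2.1836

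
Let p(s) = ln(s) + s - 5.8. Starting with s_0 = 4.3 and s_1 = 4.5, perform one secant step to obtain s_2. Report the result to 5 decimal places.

p(4.3) = -0.0413850, p(4.5) = 0.2040774
s_2 = 4.5000000 − 0.2040774·(4.5000000 − 4.3000000) / (0.2040774 − (-0.0413850)) = 4.5000000 − (0.0408155)/(0.2454624) = 4.3337200

4.33372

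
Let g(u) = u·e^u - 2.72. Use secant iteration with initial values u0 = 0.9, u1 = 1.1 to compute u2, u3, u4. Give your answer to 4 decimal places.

g(0.9) = -0.506357, g(1.1) = 0.584583
u2 = 1.100000 − 0.584583·(1.100000 − 0.900000) / (0.584583 − (-0.506357)) = 1.100000 − (0.116917)/(1.090940) = 0.992830
g(0.992830) = -0.040492
u3 = 0.992830 − (-0.040492)·(0.992830 − 1.100000) / (-0.040492 − 0.584583) = 0.992830 − (0.004340)/(-0.625074) = 0.999772
g(0.999772) = -0.002958
u4 = 0.999772 − (-0.002958)·(0.999772 − 0.992830) / (-0.002958 − (-0.040492)) = 0.999772 − (-0.000021)/(0.037534) = 1.000319

0.9928, 0.9998, 1.0003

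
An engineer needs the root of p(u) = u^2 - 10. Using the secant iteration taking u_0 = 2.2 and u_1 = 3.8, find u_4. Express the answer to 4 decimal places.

3.1624

p(2.2) = -5.160000, p(3.8) = 4.440000
u_2 = 3.800000 − 4.440000·(3.800000 − 2.200000) / (4.440000 − (-5.160000)) = 3.800000 − (7.104000)/(9.600000) = 3.060000
p(3.060000) = -0.636400
u_3 = 3.060000 − (-0.636400)·(3.060000 − 3.800000) / (-0.636400 − 4.440000) = 3.060000 − (0.470936)/(-5.076400) = 3.152770
p(3.152770) = -0.060043
u_4 = 3.152770 − (-0.060043)·(3.152770 − 3.060000) / (-0.060043 − (-0.636400)) = 3.152770 − (-0.005570)/(0.576357) = 3.162434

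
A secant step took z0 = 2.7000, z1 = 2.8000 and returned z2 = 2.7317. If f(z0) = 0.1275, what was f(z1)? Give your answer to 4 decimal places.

The secant line through (2.7000, 0.1275) and (2.8000, f(z1)) crosses zero at z2 = 2.7317.
So (2.7000, 0.1275), (2.8000, f(z1)), (2.7317, 0) are collinear:
f(z1) = 0.1275 · (2.8000 − 2.7317) / (2.7000 − 2.7317) = 0.1275 · (0.068300)/(-0.031700) = -0.274708

-0.2747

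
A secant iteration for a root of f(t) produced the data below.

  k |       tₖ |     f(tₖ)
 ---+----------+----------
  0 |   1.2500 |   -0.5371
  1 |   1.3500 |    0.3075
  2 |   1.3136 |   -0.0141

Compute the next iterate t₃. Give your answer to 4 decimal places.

t₃ = 1.3136 − (-0.0141)·(1.3136 − 1.3500) / (-0.0141 − 0.3075)
   = 1.3136 − (0.000513)/(-0.321600) = 1.315196

1.3152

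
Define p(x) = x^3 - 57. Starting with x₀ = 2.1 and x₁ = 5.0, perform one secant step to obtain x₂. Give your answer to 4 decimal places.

3.2962

p(2.1) = -47.739000, p(5.0) = 68.000000
x₂ = 5.000000 − 68.000000·(5.000000 − 2.100000) / (68.000000 − (-47.739000)) = 5.000000 − (197.200000)/(115.739000) = 3.296166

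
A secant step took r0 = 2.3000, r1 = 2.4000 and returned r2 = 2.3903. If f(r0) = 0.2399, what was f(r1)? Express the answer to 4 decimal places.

The secant line through (2.3000, 0.2399) and (2.4000, f(r1)) crosses zero at r2 = 2.3903.
So (2.3000, 0.2399), (2.4000, f(r1)), (2.3903, 0) are collinear:
f(r1) = 0.2399 · (2.4000 − 2.3903) / (2.3000 − 2.3903) = 0.2399 · (0.009700)/(-0.090300) = -0.025770

-0.0258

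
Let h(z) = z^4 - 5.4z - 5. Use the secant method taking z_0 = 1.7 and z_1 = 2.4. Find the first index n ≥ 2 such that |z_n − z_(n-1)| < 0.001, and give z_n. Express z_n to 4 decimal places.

h(1.7) = -5.827900, h(2.4) = 15.217600
z_2 = 2.400000 − 15.217600·(0.700000)/(21.045500) = 1.893843;  |Δ| = 0.506157
h(1.893843) = -2.362749
z_3 = 1.893843 − (-2.362749)·(-0.506157)/(-17.580349) = 1.961869;  |Δ| = 0.068026
h(1.961869) = -0.779822
z_4 = 1.961869 − (-0.779822)·(0.068026)/(1.582927) = 1.995382;  |Δ| = 0.033513
h(1.995382) = 0.077674
z_5 = 1.995382 − 0.077674·(0.033513)/(0.857496) = 1.992346;  |Δ| = 0.003036
h(1.992346) = -0.002183
z_6 = 1.992346 − (-0.002183)·(-0.003036)/(-0.079857) = 1.992429;  |Δ| = 0.000083
|z_6 − z_5| = 0.000083 < 0.001

n = 6, z_n = 1.9924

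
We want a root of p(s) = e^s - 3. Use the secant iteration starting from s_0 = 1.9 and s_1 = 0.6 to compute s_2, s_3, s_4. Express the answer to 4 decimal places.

p(1.9) = 3.685894, p(0.6) = -1.177881
s_2 = 0.600000 − (-1.177881)·(0.600000 − 1.900000) / (-1.177881 − 3.685894) = 0.600000 − (1.531246)/(-4.863776) = 0.914827
p(0.914827) = -0.503658
s_3 = 0.914827 − (-0.503658)·(0.914827 − 0.600000) / (-0.503658 − (-1.177881)) = 0.914827 − (-0.158565)/(0.674223) = 1.150008
p(1.150008) = 0.158218
s_4 = 1.150008 − 0.158218·(1.150008 − 0.914827) / (0.158218 − (-0.503658)) = 1.150008 − (0.037210)/(0.661876) = 1.093789

0.9148, 1.1500, 1.0938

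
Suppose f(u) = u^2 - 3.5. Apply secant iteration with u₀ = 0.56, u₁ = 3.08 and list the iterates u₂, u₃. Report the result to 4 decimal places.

f(0.56) = -3.186400, f(3.08) = 5.986400
u₂ = 3.080000 − 5.986400·(3.080000 − 0.560000) / (5.986400 − (-3.186400)) = 3.080000 − (15.085728)/(9.172800) = 1.435385
f(1.435385) = -1.439671
u₃ = 1.435385 − (-1.439671)·(1.435385 − 3.080000) / (-1.439671 − 5.986400) = 1.435385 − (2.367705)/(-7.426071) = 1.754221

1.4354, 1.7542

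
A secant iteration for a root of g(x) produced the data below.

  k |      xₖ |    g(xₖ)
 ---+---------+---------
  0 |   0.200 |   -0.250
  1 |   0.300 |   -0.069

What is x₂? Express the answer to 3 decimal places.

0.338

x₂ = 0.300 − (-0.069)·(0.300 − 0.200) / (-0.069 − (-0.250))
   = 0.300 − (-0.00690)/(0.18100) = 0.33812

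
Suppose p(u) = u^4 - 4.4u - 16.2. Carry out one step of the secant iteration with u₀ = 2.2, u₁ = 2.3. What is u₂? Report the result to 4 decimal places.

2.2596

p(2.2) = -2.454400, p(2.3) = 1.664100
u₂ = 2.300000 − 1.664100·(2.300000 − 2.200000) / (1.664100 − (-2.454400)) = 2.300000 − (0.166410)/(4.118500) = 2.259595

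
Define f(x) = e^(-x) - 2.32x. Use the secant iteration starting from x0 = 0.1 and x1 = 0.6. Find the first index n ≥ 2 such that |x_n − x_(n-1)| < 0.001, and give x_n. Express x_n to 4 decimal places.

n = 4, x_n = 0.3147

f(0.1) = 0.672837, f(0.6) = -0.843188
x2 = 0.600000 − (-0.843188)·(0.500000)/(-1.516026) = 0.321908;  |Δ| = 0.278092
f(0.321908) = -0.022063
x3 = 0.321908 − (-0.022063)·(-0.278092)/(0.821126) = 0.314436;  |Δ| = 0.007472
f(0.314436) = 0.000708
x4 = 0.314436 − 0.000708·(-0.007472)/(0.022771) = 0.314669;  |Δ| = 0.000232
|x4 − x3| = 0.000232 < 0.001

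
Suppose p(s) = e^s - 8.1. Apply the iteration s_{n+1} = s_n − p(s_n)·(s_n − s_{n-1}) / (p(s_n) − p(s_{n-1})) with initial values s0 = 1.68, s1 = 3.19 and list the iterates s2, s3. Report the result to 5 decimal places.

1.89820, 2.00279

p(1.68) = -2.7344440, p(3.19) = 16.1884274
s2 = 3.1900000 − 16.1884274·(3.1900000 − 1.6800000) / (16.1884274 − (-2.7344440)) = 3.1900000 − (24.4445254)/(18.9228715) = 1.8982021
p(1.8982021) = -1.4261153
s3 = 1.8982021 − (-1.4261153)·(1.8982021 − 3.1900000) / (-1.4261153 − 16.1884274) = 1.8982021 − (1.8422527)/(-17.6145427) = 2.0027891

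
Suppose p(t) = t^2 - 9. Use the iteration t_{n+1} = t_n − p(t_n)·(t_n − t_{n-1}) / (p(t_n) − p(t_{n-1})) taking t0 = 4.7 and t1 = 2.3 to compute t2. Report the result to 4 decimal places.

2.8300

p(4.7) = 13.090000, p(2.3) = -3.710000
t2 = 2.300000 − (-3.710000)·(2.300000 − 4.700000) / (-3.710000 − 13.090000) = 2.300000 − (8.904000)/(-16.800000) = 2.830000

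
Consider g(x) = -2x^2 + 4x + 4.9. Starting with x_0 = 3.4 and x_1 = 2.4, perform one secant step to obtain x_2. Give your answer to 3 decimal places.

2.792

g(3.4) = -4.62000, g(2.4) = 2.98000
x_2 = 2.40000 − 2.98000·(2.40000 − 3.40000) / (2.98000 − (-4.62000)) = 2.40000 − (-2.98000)/(7.60000) = 2.79211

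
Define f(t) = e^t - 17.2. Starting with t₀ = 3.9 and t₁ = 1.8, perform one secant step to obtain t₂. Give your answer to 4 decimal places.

f(3.9) = 32.202449, f(1.8) = -11.150353
t₂ = 1.800000 − (-11.150353)·(1.800000 − 3.900000) / (-11.150353 − 32.202449) = 1.800000 − (23.415740)/(-43.352802) = 2.340121

2.3401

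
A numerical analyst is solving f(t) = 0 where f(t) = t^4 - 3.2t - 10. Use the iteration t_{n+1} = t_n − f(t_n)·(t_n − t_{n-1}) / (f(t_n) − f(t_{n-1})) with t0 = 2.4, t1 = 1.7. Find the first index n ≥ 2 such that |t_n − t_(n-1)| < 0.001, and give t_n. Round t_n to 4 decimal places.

f(2.4) = 15.497600, f(1.7) = -7.087900
t2 = 1.700000 − (-7.087900)·(-0.700000)/(-22.585500) = 1.919678;  |Δ| = 0.219678
f(1.919678) = -2.562547
t3 = 1.919678 − (-2.562547)·(0.219678)/(4.525353) = 2.044073;  |Δ| = 0.124396
f(2.044073) = 0.916620
t4 = 2.044073 − 0.916620·(0.124396)/(3.479167) = 2.011300;  |Δ| = 0.032773
f(2.011300) = -0.071481
t5 = 2.011300 − (-0.071481)·(-0.032773)/(-0.988101) = 2.013671;  |Δ| = 0.002371
f(2.013671) = -0.001770
t6 = 2.013671 − (-0.001770)·(0.002371)/(0.069711) = 2.013731;  |Δ| = 0.000060
|t6 − t5| = 0.000060 < 0.001

n = 6, t_n = 2.0137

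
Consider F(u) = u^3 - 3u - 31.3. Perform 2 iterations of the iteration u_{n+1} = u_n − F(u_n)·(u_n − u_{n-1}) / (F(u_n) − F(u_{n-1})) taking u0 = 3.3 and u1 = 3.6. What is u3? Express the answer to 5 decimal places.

F(3.3) = -5.2630000, F(3.6) = 4.5560000
u2 = 3.6000000 − 4.5560000·(3.6000000 − 3.3000000) / (4.5560000 − (-5.2630000)) = 3.6000000 − (1.3668000)/(9.8190000) = 3.4608005
F(3.4608005) = -0.2319094
u3 = 3.4608005 − (-0.2319094)·(3.4608005 − 3.6000000) / (-0.2319094 − 4.5560000) = 3.4608005 − (0.0322817)/(-4.7879094) = 3.4675428

3.46754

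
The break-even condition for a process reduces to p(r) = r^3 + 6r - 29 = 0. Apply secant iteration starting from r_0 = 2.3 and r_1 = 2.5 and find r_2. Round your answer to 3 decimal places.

p(2.3) = -3.03300, p(2.5) = 1.62500
r_2 = 2.50000 − 1.62500·(2.50000 − 2.30000) / (1.62500 − (-3.03300)) = 2.50000 − (0.32500)/(4.65800) = 2.43023

2.430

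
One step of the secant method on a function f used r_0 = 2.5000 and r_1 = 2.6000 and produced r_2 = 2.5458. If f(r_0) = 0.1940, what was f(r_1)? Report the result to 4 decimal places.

The secant line through (2.5000, 0.1940) and (2.6000, f(r_1)) crosses zero at r_2 = 2.5458.
So (2.5000, 0.1940), (2.6000, f(r_1)), (2.5458, 0) are collinear:
f(r_1) = 0.1940 · (2.6000 − 2.5458) / (2.5000 − 2.5458) = 0.1940 · (0.054200)/(-0.045800) = -0.229581

-0.2296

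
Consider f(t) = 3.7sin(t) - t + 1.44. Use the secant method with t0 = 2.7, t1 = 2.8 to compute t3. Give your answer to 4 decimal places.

2.7730

f(2.7) = 0.321306, f(2.8) = -0.120544
t2 = 2.800000 − (-0.120544)·(2.800000 − 2.700000) / (-0.120544 − 0.321306) = 2.800000 − (-0.012054)/(-0.441849) = 2.772718
f(2.772718) = 0.001375
t3 = 2.772718 − 0.001375·(2.772718 − 2.800000) / (0.001375 − (-0.120544)) = 2.772718 − (-0.000038)/(0.121919) = 2.773026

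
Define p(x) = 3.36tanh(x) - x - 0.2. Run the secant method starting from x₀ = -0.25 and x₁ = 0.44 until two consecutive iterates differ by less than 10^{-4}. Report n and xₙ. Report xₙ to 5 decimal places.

p(-0.25) = -0.7729267, p(0.44) = 0.7498453
x₂ = 0.4400000 − 0.7498453·(0.6900000)/(1.5227720) = 0.1002293;  |Δ| = 0.3397707
p(0.1002293) = 0.0354180
x₃ = 0.1002293 − 0.0354180·(-0.3397707)/(-0.7144273) = 0.0833851;  |Δ| = 0.0168443
p(0.0833851) = -0.0038588
x₄ = 0.0833851 − (-0.0038588)·(-0.0168443)/(-0.0392768) = 0.0850400;  |Δ| = 0.0016549
p(0.0850400) = 0.0000075
x₅ = 0.0850400 − 0.0000075·(0.0016549)/(0.0038663) = 0.0850367;  |Δ| = 0.0000032
|x₅ − x₄| = 0.0000032 < 10^{-4}

n = 5, xₙ = 0.08504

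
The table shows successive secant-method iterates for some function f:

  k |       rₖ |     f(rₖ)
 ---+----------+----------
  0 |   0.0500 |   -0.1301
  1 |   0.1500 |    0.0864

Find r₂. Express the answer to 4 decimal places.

0.1101

r₂ = 0.1500 − 0.0864·(0.1500 − 0.0500) / (0.0864 − (-0.1301))
   = 0.1500 − (0.008640)/(0.216500) = 0.110092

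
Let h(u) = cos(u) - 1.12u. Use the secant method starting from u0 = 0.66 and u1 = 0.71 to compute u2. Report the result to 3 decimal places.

0.689

h(0.66) = 0.05079, h(0.71) = -0.03684
u2 = 0.71000 − (-0.03684)·(0.71000 − 0.66000) / (-0.03684 − 0.05079) = 0.71000 − (-0.00184)/(-0.08763) = 0.68898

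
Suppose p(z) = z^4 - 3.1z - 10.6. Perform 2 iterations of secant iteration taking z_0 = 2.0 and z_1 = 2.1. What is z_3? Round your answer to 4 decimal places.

p(2.0) = -0.800000, p(2.1) = 2.338100
z_2 = 2.100000 − 2.338100·(2.100000 − 2.000000) / (2.338100 − (-0.800000)) = 2.100000 − (0.233810)/(3.138100) = 2.025493
p(2.025493) = -0.047518
z_3 = 2.025493 − (-0.047518)·(2.025493 − 2.100000) / (-0.047518 − 2.338100) = 2.025493 − (0.003540)/(-2.385618) = 2.026977

2.0270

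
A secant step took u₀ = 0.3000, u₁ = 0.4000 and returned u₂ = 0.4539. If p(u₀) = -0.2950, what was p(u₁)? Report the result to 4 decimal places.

The secant line through (0.3000, -0.2950) and (0.4000, p(u₁)) crosses zero at u₂ = 0.4539.
So (0.3000, -0.2950), (0.4000, p(u₁)), (0.4539, 0) are collinear:
p(u₁) = -0.2950 · (0.4000 − 0.4539) / (0.3000 − 0.4539) = -0.2950 · (-0.053900)/(-0.153900) = -0.103317

-0.1033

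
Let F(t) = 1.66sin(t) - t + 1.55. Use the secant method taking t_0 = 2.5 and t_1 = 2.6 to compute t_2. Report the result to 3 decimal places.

F(2.5) = 0.04346, F(2.6) = -0.19427
t_2 = 2.60000 − (-0.19427)·(2.60000 − 2.50000) / (-0.19427 − 0.04346) = 2.60000 − (-0.01943)/(-0.23773) = 2.51828

2.518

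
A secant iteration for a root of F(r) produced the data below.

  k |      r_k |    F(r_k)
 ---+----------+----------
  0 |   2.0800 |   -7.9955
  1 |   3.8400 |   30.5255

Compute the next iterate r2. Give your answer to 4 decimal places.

2.4453

r2 = 3.8400 − 30.5255·(3.8400 − 2.0800) / (30.5255 − (-7.9955))
   = 3.8400 − (53.724880)/(38.521000) = 2.445309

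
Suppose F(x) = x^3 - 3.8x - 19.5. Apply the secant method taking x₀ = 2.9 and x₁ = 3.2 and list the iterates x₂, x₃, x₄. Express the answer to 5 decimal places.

F(2.9) = -6.1310000, F(3.2) = 1.1080000
x₂ = 3.2000000 − 1.1080000·(3.2000000 − 2.9000000) / (1.1080000 − (-6.1310000)) = 3.2000000 − (0.3324000)/(7.2390000) = 3.1540821
F(3.1540821) = -0.1079667
x₃ = 3.1540821 − (-0.1079667)·(3.1540821 − 3.2000000) / (-0.1079667 − 1.1080000) = 3.1540821 − (0.0049576)/(-1.2159667) = 3.1581591
F(3.1581591) = -0.0016227
x₄ = 3.1581591 − (-0.0016227)·(3.1581591 − 3.1540821) / (-0.0016227 − (-0.1079667)) = 3.1581591 − (-0.0000066)/(0.1063440) = 3.1582214

3.15408, 3.15816, 3.15822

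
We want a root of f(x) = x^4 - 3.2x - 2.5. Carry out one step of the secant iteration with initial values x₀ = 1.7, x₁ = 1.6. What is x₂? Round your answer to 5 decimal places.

f(1.7) = 0.4121000, f(1.6) = -1.0664000
x₂ = 1.6000000 − (-1.0664000)·(1.6000000 − 1.7000000) / (-1.0664000 − 0.4121000) = 1.6000000 − (0.1066400)/(-1.4785000) = 1.6721272

1.67213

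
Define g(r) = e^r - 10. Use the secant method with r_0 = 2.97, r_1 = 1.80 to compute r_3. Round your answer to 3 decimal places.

2.347

g(2.97) = 9.49192, g(1.80) = -3.95035
r_2 = 1.80000 − (-3.95035)·(1.80000 − 2.97000) / (-3.95035 − 9.49192) = 1.80000 − (4.62191)/(-13.44227) = 2.14383
g(2.14383) = -1.46791
r_3 = 2.14383 − (-1.46791)·(2.14383 − 1.80000) / (-1.46791 − (-3.95035)) = 2.14383 − (-0.50472)/(2.48244) = 2.34715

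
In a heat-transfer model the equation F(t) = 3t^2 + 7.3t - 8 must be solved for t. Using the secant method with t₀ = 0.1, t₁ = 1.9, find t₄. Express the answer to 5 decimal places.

F(0.1) = -7.2400000, F(1.9) = 16.7000000
t₂ = 1.9000000 − 16.7000000·(1.9000000 − 0.1000000) / (16.7000000 − (-7.2400000)) = 1.9000000 − (30.0600000)/(23.9400000) = 0.6443609
F(0.6443609) = -2.0505625
t₃ = 0.6443609 − (-2.0505625)·(0.6443609 − 1.9000000) / (-2.0505625 − 16.7000000) = 0.6443609 − (2.5747664)/(-18.7505625) = 0.7816777
F(0.7816777) = -0.4606932
t₄ = 0.7816777 − (-0.4606932)·(0.7816777 − 0.6443609) / (-0.4606932 − (-2.0505625)) = 0.7816777 − (-0.0632609)/(1.5898693) = 0.8214677

0.82147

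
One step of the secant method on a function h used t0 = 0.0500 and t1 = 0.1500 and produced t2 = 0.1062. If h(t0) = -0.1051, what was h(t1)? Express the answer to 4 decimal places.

The secant line through (0.0500, -0.1051) and (0.1500, h(t1)) crosses zero at t2 = 0.1062.
So (0.0500, -0.1051), (0.1500, h(t1)), (0.1062, 0) are collinear:
h(t1) = -0.1051 · (0.1500 − 0.1062) / (0.0500 − 0.1062) = -0.1051 · (0.043800)/(-0.056200) = 0.081911

0.0819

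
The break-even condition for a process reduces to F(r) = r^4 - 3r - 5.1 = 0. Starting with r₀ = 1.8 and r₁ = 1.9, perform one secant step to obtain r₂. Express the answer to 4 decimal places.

1.8001

F(1.8) = -0.002400, F(1.9) = 2.232100
r₂ = 1.900000 − 2.232100·(1.900000 − 1.800000) / (2.232100 − (-0.002400)) = 1.900000 − (0.223210)/(2.234500) = 1.800107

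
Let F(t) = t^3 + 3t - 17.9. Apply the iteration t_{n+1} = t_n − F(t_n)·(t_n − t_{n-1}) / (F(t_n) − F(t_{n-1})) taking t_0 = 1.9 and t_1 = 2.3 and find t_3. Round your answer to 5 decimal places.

F(1.9) = -5.3410000, F(2.3) = 1.1670000
t_2 = 2.3000000 − 1.1670000·(2.3000000 − 1.9000000) / (1.1670000 − (-5.3410000)) = 2.3000000 − (0.4668000)/(6.5080000) = 2.2282729
F(2.2282729) = -0.1513605
t_3 = 2.2282729 − (-0.1513605)·(2.2282729 − 2.3000000) / (-0.1513605 − 1.1670000) = 2.2282729 − (0.0108567)/(-1.3183605) = 2.2365079

2.23651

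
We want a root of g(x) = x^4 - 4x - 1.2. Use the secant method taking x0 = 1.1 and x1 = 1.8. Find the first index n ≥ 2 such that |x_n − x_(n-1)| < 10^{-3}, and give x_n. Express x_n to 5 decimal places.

n = 6, x_n = 1.67692

g(1.1) = -4.1359000, g(1.8) = 2.0976000
x2 = 1.8000000 − 2.0976000·(0.7000000)/(6.2335000) = 1.5644469;  |Δ| = 0.2355531
g(1.5644469) = -1.4675598
x3 = 1.5644469 − (-1.4675598)·(-0.2355531)/(-3.5651598) = 1.6614098;  |Δ| = 0.0969629
g(1.6614098) = -0.2264792
x4 = 1.6614098 − (-0.2264792)·(0.0969629)/(1.2410806) = 1.6791041;  |Δ| = 0.0176943
g(1.6791041) = 0.0325475
x5 = 1.6791041 − 0.0325475·(0.0176943)/(0.2590267) = 1.6768808;  |Δ| = 0.0022233
g(1.6768808) = -0.0005773
x6 = 1.6768808 − (-0.0005773)·(-0.0022233)/(-0.0331248) = 1.6769195;  |Δ| = 0.0000387
|x6 − x5| = 0.0000387 < 10^{-3}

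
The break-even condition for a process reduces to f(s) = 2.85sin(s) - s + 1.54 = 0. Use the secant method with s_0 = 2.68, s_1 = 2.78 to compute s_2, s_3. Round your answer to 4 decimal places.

f(2.68) = 0.129318, f(2.78) = -0.231772
s_2 = 2.780000 − (-0.231772)·(2.780000 − 2.680000) / (-0.231772 − 0.129318) = 2.780000 − (-0.023177)/(-0.361089) = 2.715813
f(2.715813) = 0.001324
s_3 = 2.715813 − 0.001324·(2.715813 − 2.780000) / (0.001324 − (-0.231772)) = 2.715813 − (-0.000085)/(0.233096) = 2.716178

2.7158, 2.7162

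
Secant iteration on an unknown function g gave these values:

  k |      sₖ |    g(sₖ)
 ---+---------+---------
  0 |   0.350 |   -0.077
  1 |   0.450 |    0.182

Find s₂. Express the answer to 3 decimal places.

0.380

s₂ = 0.450 − 0.182·(0.450 − 0.350) / (0.182 − (-0.077))
   = 0.450 − (0.01820)/(0.25900) = 0.37973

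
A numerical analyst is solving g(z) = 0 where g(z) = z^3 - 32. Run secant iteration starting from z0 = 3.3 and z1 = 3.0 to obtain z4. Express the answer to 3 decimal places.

3.175

g(3.3) = 3.93700, g(3.0) = -5.00000
z2 = 3.00000 − (-5.00000)·(3.00000 − 3.30000) / (-5.00000 − 3.93700) = 3.00000 − (1.50000)/(-8.93700) = 3.16784
g(3.16784) = -0.21001
z3 = 3.16784 − (-0.21001)·(3.16784 − 3.00000) / (-0.21001 − (-5.00000)) = 3.16784 − (-0.03525)/(4.78999) = 3.17520
g(3.17520) = 0.01205
z4 = 3.17520 − 0.01205·(3.17520 − 3.16784) / (0.01205 − (-0.21001)) = 3.17520 − (0.00009)/(0.22206) = 3.17480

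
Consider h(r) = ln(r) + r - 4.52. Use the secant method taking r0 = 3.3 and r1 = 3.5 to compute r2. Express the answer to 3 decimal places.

3.320

h(3.3) = -0.02608, h(3.5) = 0.23276
r2 = 3.50000 − 0.23276·(3.50000 − 3.30000) / (0.23276 − (-0.02608)) = 3.50000 − (0.04655)/(0.25884) = 3.32015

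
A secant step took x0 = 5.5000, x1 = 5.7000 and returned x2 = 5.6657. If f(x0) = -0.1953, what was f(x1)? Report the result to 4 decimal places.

0.0404

The secant line through (5.5000, -0.1953) and (5.7000, f(x1)) crosses zero at x2 = 5.6657.
So (5.5000, -0.1953), (5.7000, f(x1)), (5.6657, 0) are collinear:
f(x1) = -0.1953 · (5.7000 − 5.6657) / (5.5000 − 5.6657) = -0.1953 · (0.034300)/(-0.165700) = 0.040427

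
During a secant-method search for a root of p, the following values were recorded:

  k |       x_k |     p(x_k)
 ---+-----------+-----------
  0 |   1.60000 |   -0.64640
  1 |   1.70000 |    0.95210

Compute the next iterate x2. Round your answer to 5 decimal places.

x2 = 1.70000 − 0.95210·(1.70000 − 1.60000) / (0.95210 − (-0.64640))
   = 1.70000 − (0.0952100)/(1.5985000) = 1.6404379

1.64044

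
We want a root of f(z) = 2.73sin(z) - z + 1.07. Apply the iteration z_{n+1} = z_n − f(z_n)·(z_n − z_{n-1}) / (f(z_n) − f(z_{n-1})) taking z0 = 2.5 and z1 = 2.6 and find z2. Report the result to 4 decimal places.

2.5624

f(2.5) = 0.203829, f(2.6) = -0.122681
z2 = 2.600000 − (-0.122681)·(2.600000 − 2.500000) / (-0.122681 − 0.203829) = 2.600000 − (-0.012268)/(-0.326510) = 2.562427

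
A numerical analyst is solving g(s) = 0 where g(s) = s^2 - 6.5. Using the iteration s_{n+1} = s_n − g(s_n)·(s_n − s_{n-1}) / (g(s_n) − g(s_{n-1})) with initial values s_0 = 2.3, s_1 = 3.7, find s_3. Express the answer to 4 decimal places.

2.5406

g(2.3) = -1.210000, g(3.7) = 7.190000
s_2 = 3.700000 − 7.190000·(3.700000 − 2.300000) / (7.190000 − (-1.210000)) = 3.700000 − (10.066000)/(8.400000) = 2.501667
g(2.501667) = -0.241664
s_3 = 2.501667 − (-0.241664)·(2.501667 − 3.700000) / (-0.241664 − 7.190000) = 2.501667 − (0.289594)/(-7.431664) = 2.540634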